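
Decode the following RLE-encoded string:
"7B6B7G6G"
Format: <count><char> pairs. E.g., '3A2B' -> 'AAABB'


Expanding each <count><char> pair:
  7B -> 'BBBBBBB'
  6B -> 'BBBBBB'
  7G -> 'GGGGGGG'
  6G -> 'GGGGGG'

Decoded = BBBBBBBBBBBBBGGGGGGGGGGGGG


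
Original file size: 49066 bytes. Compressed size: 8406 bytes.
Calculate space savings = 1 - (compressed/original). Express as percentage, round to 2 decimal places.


ratio = compressed/original = 8406/49066 = 0.17132
savings = 1 - ratio = 1 - 0.17132 = 0.82868
as a percentage: 0.82868 * 100 = 82.87%

Space savings = 1 - 8406/49066 = 82.87%


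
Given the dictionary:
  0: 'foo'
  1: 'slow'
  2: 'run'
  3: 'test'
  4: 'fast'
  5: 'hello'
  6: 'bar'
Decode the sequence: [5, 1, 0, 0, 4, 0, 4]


Look up each index in the dictionary:
  5 -> 'hello'
  1 -> 'slow'
  0 -> 'foo'
  0 -> 'foo'
  4 -> 'fast'
  0 -> 'foo'
  4 -> 'fast'

Decoded: "hello slow foo foo fast foo fast"


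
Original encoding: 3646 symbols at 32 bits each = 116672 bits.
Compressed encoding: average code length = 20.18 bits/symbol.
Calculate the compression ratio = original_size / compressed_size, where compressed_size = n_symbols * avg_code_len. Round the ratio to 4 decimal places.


original_size = n_symbols * orig_bits = 3646 * 32 = 116672 bits
compressed_size = n_symbols * avg_code_len = 3646 * 20.18 = 73576.28 bits
ratio = original_size / compressed_size = 116672 / 73576.28 = 1.5857

Compression ratio = 1.5857


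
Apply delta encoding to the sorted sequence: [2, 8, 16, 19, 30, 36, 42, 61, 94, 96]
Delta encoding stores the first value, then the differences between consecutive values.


First value: 2
Deltas:
  8 - 2 = 6
  16 - 8 = 8
  19 - 16 = 3
  30 - 19 = 11
  36 - 30 = 6
  42 - 36 = 6
  61 - 42 = 19
  94 - 61 = 33
  96 - 94 = 2


Delta encoded: [2, 6, 8, 3, 11, 6, 6, 19, 33, 2]


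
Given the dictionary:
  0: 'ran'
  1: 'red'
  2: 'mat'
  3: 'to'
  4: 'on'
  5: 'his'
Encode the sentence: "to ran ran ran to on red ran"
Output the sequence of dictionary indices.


Look up each word in the dictionary:
  'to' -> 3
  'ran' -> 0
  'ran' -> 0
  'ran' -> 0
  'to' -> 3
  'on' -> 4
  'red' -> 1
  'ran' -> 0

Encoded: [3, 0, 0, 0, 3, 4, 1, 0]


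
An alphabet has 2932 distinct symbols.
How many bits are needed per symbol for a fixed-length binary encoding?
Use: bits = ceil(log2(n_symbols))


log2(2932) = 11.5177
Bracket: 2^11 = 2048 < 2932 <= 2^12 = 4096
So ceil(log2(2932)) = 12

bits = ceil(log2(2932)) = ceil(11.5177) = 12 bits


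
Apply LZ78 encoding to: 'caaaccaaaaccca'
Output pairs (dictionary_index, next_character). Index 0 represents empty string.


LZ78 encoding steps:
Dictionary: {0: ''}
Step 1: w='' (idx 0), next='c' -> output (0, 'c'), add 'c' as idx 1
Step 2: w='' (idx 0), next='a' -> output (0, 'a'), add 'a' as idx 2
Step 3: w='a' (idx 2), next='a' -> output (2, 'a'), add 'aa' as idx 3
Step 4: w='c' (idx 1), next='c' -> output (1, 'c'), add 'cc' as idx 4
Step 5: w='aa' (idx 3), next='a' -> output (3, 'a'), add 'aaa' as idx 5
Step 6: w='a' (idx 2), next='c' -> output (2, 'c'), add 'ac' as idx 6
Step 7: w='cc' (idx 4), next='a' -> output (4, 'a'), add 'cca' as idx 7


Encoded: [(0, 'c'), (0, 'a'), (2, 'a'), (1, 'c'), (3, 'a'), (2, 'c'), (4, 'a')]


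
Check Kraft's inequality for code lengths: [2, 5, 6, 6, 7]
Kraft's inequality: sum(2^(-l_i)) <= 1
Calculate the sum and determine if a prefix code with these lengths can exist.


Sum = 2^(-2) + 2^(-5) + 2^(-6) + 2^(-6) + 2^(-7)
    = 0.25 + 0.03125 + 0.015625 + 0.015625 + 0.0078125
    = 41/128 = 0.3203125
Since 0.3203125 <= 1, Kraft's inequality IS satisfied.
A prefix code with these lengths CAN exist.

Kraft sum = 0.3203125. Satisfied.


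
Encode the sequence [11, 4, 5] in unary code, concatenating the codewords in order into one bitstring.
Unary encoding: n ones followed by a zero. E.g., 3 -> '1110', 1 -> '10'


Encode each number as n ones followed by a terminating 0:
  11 -> 111111111110 (12 bits)
  4 -> 11110 (5 bits)
  5 -> 111110 (6 bits)
Total length = 12 + 5 + 6 = 23 bits.

Unary([11, 4, 5]) = 11111111111011110111110 (23 bits)


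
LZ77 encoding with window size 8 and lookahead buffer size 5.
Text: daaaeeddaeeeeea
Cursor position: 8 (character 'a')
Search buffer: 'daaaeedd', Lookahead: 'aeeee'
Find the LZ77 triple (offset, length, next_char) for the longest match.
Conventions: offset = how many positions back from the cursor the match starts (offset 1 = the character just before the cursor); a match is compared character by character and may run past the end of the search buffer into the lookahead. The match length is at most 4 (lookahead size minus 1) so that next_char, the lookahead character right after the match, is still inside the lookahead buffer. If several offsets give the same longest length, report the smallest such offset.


Try each offset into the search buffer:
  offset=1 (pos 7, char 'd'): match length 0
  offset=2 (pos 6, char 'd'): match length 0
  offset=3 (pos 5, char 'e'): match length 0
  offset=4 (pos 4, char 'e'): match length 0
  offset=5 (pos 3, char 'a'): match length 3
  offset=6 (pos 2, char 'a'): match length 1
  offset=7 (pos 1, char 'a'): match length 1
  offset=8 (pos 0, char 'd'): match length 0
Longest match has length 3 at offset 5.
next_char = character at position 8 + 3 = 11 -> 'e'

Best match: offset=5, length=3 (matching 'aee' starting at position 3)
LZ77 triple: (5, 3, 'e')


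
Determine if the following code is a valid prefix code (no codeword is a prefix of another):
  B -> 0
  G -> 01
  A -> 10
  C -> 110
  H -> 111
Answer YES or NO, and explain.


Checking each pair (does one codeword prefix another?):
  B='0' vs G='01': prefix -- VIOLATION

NO -- this is NOT a valid prefix code. B (0) is a prefix of G (01).


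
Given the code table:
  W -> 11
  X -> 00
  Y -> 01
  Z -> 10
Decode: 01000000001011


Decoding:
01 -> Y
00 -> X
00 -> X
00 -> X
00 -> X
10 -> Z
11 -> W


Result: YXXXXZW


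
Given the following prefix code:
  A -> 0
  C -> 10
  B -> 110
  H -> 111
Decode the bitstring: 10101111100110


Decoding step by step:
Bits 10 -> C
Bits 10 -> C
Bits 111 -> H
Bits 110 -> B
Bits 0 -> A
Bits 110 -> B


Decoded message: CCHBAB


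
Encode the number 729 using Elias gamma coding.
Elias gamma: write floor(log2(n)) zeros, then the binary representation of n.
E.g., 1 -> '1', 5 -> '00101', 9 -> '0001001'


num_bits = floor(log2(729)) + 1 = 10
leading_zeros = num_bits - 1 = 9
binary(729) = 1011011001

Elias gamma(729) = '000000000' + '1011011001' = 0000000001011011001 (19 bits)


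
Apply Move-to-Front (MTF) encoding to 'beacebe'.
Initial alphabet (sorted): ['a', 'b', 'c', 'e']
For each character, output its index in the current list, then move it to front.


MTF encoding:
'b': index 1 in ['a', 'b', 'c', 'e'] -> ['b', 'a', 'c', 'e']
'e': index 3 in ['b', 'a', 'c', 'e'] -> ['e', 'b', 'a', 'c']
'a': index 2 in ['e', 'b', 'a', 'c'] -> ['a', 'e', 'b', 'c']
'c': index 3 in ['a', 'e', 'b', 'c'] -> ['c', 'a', 'e', 'b']
'e': index 2 in ['c', 'a', 'e', 'b'] -> ['e', 'c', 'a', 'b']
'b': index 3 in ['e', 'c', 'a', 'b'] -> ['b', 'e', 'c', 'a']
'e': index 1 in ['b', 'e', 'c', 'a'] -> ['e', 'b', 'c', 'a']


Output: [1, 3, 2, 3, 2, 3, 1]


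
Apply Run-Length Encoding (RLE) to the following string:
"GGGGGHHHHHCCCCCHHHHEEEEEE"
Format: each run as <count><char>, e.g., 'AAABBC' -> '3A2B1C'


Scanning runs left to right:
  i=0: run of 'G' x 5 -> '5G'
  i=5: run of 'H' x 5 -> '5H'
  i=10: run of 'C' x 5 -> '5C'
  i=15: run of 'H' x 4 -> '4H'
  i=19: run of 'E' x 6 -> '6E'

RLE = 5G5H5C4H6E


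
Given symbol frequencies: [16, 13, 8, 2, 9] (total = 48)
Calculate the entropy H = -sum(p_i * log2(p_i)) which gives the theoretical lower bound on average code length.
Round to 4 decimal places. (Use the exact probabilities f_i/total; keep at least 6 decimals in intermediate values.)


Per-symbol terms -p_i * log2(p_i) with p_i = f_i/48:
  p = 16/48 = 0.333333: log2(p) = -1.584963, -p*log2(p) = 0.528321
  p = 13/48 = 0.270833: log2(p) = -1.884523, -p*log2(p) = 0.510392
  p = 8/48 = 0.166667: log2(p) = -2.584963, -p*log2(p) = 0.430827
  p = 2/48 = 0.041667: log2(p) = -4.584963, -p*log2(p) = 0.191040
  p = 9/48 = 0.187500: log2(p) = -2.415037, -p*log2(p) = 0.452820
H = 0.528321 + 0.510392 + 0.430827 + 0.191040 + 0.452820 = 2.113400

H = 2.1134 bits/symbol


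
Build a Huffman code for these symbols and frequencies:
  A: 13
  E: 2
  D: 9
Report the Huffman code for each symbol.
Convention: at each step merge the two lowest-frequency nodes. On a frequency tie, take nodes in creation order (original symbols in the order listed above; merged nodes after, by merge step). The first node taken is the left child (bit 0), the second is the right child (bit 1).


Huffman tree construction:
Step 1: Merge E(2) + D(9) = 11
Step 2: Merge (E+D)(11) + A(13) = 24
Read each symbol's code off the tree from the root (left child = 0, right child = 1).

Codes:
  A: 1 (length 1)
  E: 00 (length 2)
  D: 01 (length 2)
Average code length: 35/24 = 1.4583 bits/symbol


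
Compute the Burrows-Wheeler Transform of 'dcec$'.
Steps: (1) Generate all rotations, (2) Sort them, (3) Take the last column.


Rotations (sorted):
  0: $dcec -> last char: c
  1: c$dce -> last char: e
  2: cec$d -> last char: d
  3: dcec$ -> last char: $
  4: ec$dc -> last char: c


BWT = ced$c


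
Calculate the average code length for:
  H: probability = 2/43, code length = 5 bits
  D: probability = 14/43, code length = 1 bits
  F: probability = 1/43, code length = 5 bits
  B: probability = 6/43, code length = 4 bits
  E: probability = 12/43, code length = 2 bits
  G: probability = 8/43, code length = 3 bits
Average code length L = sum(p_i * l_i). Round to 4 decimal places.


Weighted contributions p_i * l_i:
  H: (2/43) * 5 = 10/43
  D: (14/43) * 1 = 14/43
  F: (1/43) * 5 = 5/43
  B: (6/43) * 4 = 24/43
  E: (12/43) * 2 = 24/43
  G: (8/43) * 3 = 24/43
Sum = (10 + 14 + 5 + 24 + 24 + 24)/43 = 101/43

L = 101/43 = 2.3488 bits/symbol


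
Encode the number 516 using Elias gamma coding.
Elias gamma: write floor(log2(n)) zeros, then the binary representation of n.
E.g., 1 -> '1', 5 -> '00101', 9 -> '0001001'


num_bits = floor(log2(516)) + 1 = 10
leading_zeros = num_bits - 1 = 9
binary(516) = 1000000100

Elias gamma(516) = '000000000' + '1000000100' = 0000000001000000100 (19 bits)


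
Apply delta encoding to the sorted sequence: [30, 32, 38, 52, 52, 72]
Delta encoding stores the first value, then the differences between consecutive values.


First value: 30
Deltas:
  32 - 30 = 2
  38 - 32 = 6
  52 - 38 = 14
  52 - 52 = 0
  72 - 52 = 20


Delta encoded: [30, 2, 6, 14, 0, 20]


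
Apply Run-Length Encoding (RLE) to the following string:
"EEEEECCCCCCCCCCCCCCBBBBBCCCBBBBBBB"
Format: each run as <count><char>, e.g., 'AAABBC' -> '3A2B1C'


Scanning runs left to right:
  i=0: run of 'E' x 5 -> '5E'
  i=5: run of 'C' x 14 -> '14C'
  i=19: run of 'B' x 5 -> '5B'
  i=24: run of 'C' x 3 -> '3C'
  i=27: run of 'B' x 7 -> '7B'

RLE = 5E14C5B3C7B


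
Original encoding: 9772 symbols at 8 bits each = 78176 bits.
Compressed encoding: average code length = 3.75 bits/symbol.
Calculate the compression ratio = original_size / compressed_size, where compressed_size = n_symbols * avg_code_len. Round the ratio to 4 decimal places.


original_size = n_symbols * orig_bits = 9772 * 8 = 78176 bits
compressed_size = n_symbols * avg_code_len = 9772 * 3.75 = 36645.0 bits
ratio = original_size / compressed_size = 78176 / 36645.0 = 2.1333

Compression ratio = 2.1333


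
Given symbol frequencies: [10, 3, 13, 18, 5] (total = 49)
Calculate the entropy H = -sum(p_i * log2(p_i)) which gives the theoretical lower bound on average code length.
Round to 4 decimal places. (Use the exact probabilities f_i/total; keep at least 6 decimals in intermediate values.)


Per-symbol terms -p_i * log2(p_i) with p_i = f_i/49:
  p = 10/49 = 0.204082: log2(p) = -2.292782, -p*log2(p) = 0.467915
  p = 3/49 = 0.061224: log2(p) = -4.029747, -p*log2(p) = 0.246719
  p = 13/49 = 0.265306: log2(p) = -1.914270, -p*log2(p) = 0.507868
  p = 18/49 = 0.367347: log2(p) = -1.444785, -p*log2(p) = 0.530737
  p = 5/49 = 0.102041: log2(p) = -3.292782, -p*log2(p) = 0.335998
H = 0.467915 + 0.246719 + 0.507868 + 0.530737 + 0.335998 = 2.089237

H = 2.0892 bits/symbol


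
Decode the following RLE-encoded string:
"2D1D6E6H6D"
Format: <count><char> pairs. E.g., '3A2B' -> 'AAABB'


Expanding each <count><char> pair:
  2D -> 'DD'
  1D -> 'D'
  6E -> 'EEEEEE'
  6H -> 'HHHHHH'
  6D -> 'DDDDDD'

Decoded = DDDEEEEEEHHHHHHDDDDDD


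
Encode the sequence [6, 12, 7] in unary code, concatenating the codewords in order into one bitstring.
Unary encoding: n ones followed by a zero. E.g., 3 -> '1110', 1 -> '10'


Encode each number as n ones followed by a terminating 0:
  6 -> 1111110 (7 bits)
  12 -> 1111111111110 (13 bits)
  7 -> 11111110 (8 bits)
Total length = 7 + 13 + 8 = 28 bits.

Unary([6, 12, 7]) = 1111110111111111111011111110 (28 bits)


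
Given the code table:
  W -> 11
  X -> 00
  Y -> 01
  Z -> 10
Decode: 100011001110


Decoding:
10 -> Z
00 -> X
11 -> W
00 -> X
11 -> W
10 -> Z


Result: ZXWXWZ


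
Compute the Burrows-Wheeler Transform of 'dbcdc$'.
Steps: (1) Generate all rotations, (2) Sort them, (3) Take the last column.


Rotations (sorted):
  0: $dbcdc -> last char: c
  1: bcdc$d -> last char: d
  2: c$dbcd -> last char: d
  3: cdc$db -> last char: b
  4: dbcdc$ -> last char: $
  5: dc$dbc -> last char: c


BWT = cddb$c


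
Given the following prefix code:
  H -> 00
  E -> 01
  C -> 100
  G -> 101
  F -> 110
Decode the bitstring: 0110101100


Decoding step by step:
Bits 01 -> E
Bits 101 -> G
Bits 01 -> E
Bits 100 -> C


Decoded message: EGEC


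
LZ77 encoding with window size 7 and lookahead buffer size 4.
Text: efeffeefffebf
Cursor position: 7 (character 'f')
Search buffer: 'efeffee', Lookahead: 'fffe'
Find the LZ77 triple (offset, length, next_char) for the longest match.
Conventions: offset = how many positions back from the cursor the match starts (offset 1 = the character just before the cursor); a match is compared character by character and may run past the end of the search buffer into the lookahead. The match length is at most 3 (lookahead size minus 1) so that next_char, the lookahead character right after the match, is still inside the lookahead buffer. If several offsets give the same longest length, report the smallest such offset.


Try each offset into the search buffer:
  offset=1 (pos 6, char 'e'): match length 0
  offset=2 (pos 5, char 'e'): match length 0
  offset=3 (pos 4, char 'f'): match length 1
  offset=4 (pos 3, char 'f'): match length 2
  offset=5 (pos 2, char 'e'): match length 0
  offset=6 (pos 1, char 'f'): match length 1
  offset=7 (pos 0, char 'e'): match length 0
Longest match has length 2 at offset 4.
next_char = character at position 7 + 2 = 9 -> 'f'

Best match: offset=4, length=2 (matching 'ff' starting at position 3)
LZ77 triple: (4, 2, 'f')


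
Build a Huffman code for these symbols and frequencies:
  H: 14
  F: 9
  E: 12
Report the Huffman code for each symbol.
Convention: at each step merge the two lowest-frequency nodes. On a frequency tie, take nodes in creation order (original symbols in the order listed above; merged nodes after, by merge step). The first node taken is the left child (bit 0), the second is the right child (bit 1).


Huffman tree construction:
Step 1: Merge F(9) + E(12) = 21
Step 2: Merge H(14) + (F+E)(21) = 35
Read each symbol's code off the tree from the root (left child = 0, right child = 1).

Codes:
  H: 0 (length 1)
  F: 10 (length 2)
  E: 11 (length 2)
Average code length: 56/35 = 1.6000 bits/symbol


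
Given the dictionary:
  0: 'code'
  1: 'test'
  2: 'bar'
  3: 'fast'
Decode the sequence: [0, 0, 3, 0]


Look up each index in the dictionary:
  0 -> 'code'
  0 -> 'code'
  3 -> 'fast'
  0 -> 'code'

Decoded: "code code fast code"


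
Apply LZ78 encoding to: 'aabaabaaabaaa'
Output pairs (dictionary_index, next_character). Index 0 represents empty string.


LZ78 encoding steps:
Dictionary: {0: ''}
Step 1: w='' (idx 0), next='a' -> output (0, 'a'), add 'a' as idx 1
Step 2: w='a' (idx 1), next='b' -> output (1, 'b'), add 'ab' as idx 2
Step 3: w='a' (idx 1), next='a' -> output (1, 'a'), add 'aa' as idx 3
Step 4: w='' (idx 0), next='b' -> output (0, 'b'), add 'b' as idx 4
Step 5: w='aa' (idx 3), next='a' -> output (3, 'a'), add 'aaa' as idx 5
Step 6: w='b' (idx 4), next='a' -> output (4, 'a'), add 'ba' as idx 6
Step 7: w='aa' (idx 3), end of input -> output (3, '')


Encoded: [(0, 'a'), (1, 'b'), (1, 'a'), (0, 'b'), (3, 'a'), (4, 'a'), (3, '')]


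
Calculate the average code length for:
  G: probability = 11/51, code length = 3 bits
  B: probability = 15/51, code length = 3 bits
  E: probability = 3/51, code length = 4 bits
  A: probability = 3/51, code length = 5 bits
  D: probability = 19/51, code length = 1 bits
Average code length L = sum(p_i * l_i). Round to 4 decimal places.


Weighted contributions p_i * l_i:
  G: (11/51) * 3 = 33/51
  B: (15/51) * 3 = 45/51
  E: (3/51) * 4 = 12/51
  A: (3/51) * 5 = 15/51
  D: (19/51) * 1 = 19/51
Sum = (33 + 45 + 12 + 15 + 19)/51 = 124/51

L = 124/51 = 2.4314 bits/symbol


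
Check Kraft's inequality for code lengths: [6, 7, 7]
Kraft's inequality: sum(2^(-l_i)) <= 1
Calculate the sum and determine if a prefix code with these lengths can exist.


Sum = 2^(-6) + 2^(-7) + 2^(-7)
    = 0.015625 + 0.0078125 + 0.0078125
    = 4/128 = 0.03125
Since 0.03125 <= 1, Kraft's inequality IS satisfied.
A prefix code with these lengths CAN exist.

Kraft sum = 0.03125. Satisfied.


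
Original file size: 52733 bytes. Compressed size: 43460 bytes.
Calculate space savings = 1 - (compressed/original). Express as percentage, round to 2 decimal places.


ratio = compressed/original = 43460/52733 = 0.824152
savings = 1 - ratio = 1 - 0.824152 = 0.175848
as a percentage: 0.175848 * 100 = 17.58%

Space savings = 1 - 43460/52733 = 17.58%


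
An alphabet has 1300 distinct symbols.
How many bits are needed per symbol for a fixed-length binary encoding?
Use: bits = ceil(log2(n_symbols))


log2(1300) = 10.3443
Bracket: 2^10 = 1024 < 1300 <= 2^11 = 2048
So ceil(log2(1300)) = 11

bits = ceil(log2(1300)) = ceil(10.3443) = 11 bits


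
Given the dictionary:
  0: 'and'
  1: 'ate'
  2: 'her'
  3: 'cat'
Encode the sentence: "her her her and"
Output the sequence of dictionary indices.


Look up each word in the dictionary:
  'her' -> 2
  'her' -> 2
  'her' -> 2
  'and' -> 0

Encoded: [2, 2, 2, 0]


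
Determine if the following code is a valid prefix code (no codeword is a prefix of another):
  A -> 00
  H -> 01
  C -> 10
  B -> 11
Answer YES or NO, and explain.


Checking each pair (does one codeword prefix another?):
  A='00' vs H='01': no prefix
  A='00' vs C='10': no prefix
  A='00' vs B='11': no prefix
  H='01' vs A='00': no prefix
  H='01' vs C='10': no prefix
  H='01' vs B='11': no prefix
  C='10' vs A='00': no prefix
  C='10' vs H='01': no prefix
  C='10' vs B='11': no prefix
  B='11' vs A='00': no prefix
  B='11' vs H='01': no prefix
  B='11' vs C='10': no prefix
No violation found over all pairs.

YES -- this is a valid prefix code. No codeword is a prefix of any other codeword.


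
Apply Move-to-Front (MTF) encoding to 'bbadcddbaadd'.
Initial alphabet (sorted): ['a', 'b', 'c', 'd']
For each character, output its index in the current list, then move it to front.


MTF encoding:
'b': index 1 in ['a', 'b', 'c', 'd'] -> ['b', 'a', 'c', 'd']
'b': index 0 in ['b', 'a', 'c', 'd'] -> ['b', 'a', 'c', 'd']
'a': index 1 in ['b', 'a', 'c', 'd'] -> ['a', 'b', 'c', 'd']
'd': index 3 in ['a', 'b', 'c', 'd'] -> ['d', 'a', 'b', 'c']
'c': index 3 in ['d', 'a', 'b', 'c'] -> ['c', 'd', 'a', 'b']
'd': index 1 in ['c', 'd', 'a', 'b'] -> ['d', 'c', 'a', 'b']
'd': index 0 in ['d', 'c', 'a', 'b'] -> ['d', 'c', 'a', 'b']
'b': index 3 in ['d', 'c', 'a', 'b'] -> ['b', 'd', 'c', 'a']
'a': index 3 in ['b', 'd', 'c', 'a'] -> ['a', 'b', 'd', 'c']
'a': index 0 in ['a', 'b', 'd', 'c'] -> ['a', 'b', 'd', 'c']
'd': index 2 in ['a', 'b', 'd', 'c'] -> ['d', 'a', 'b', 'c']
'd': index 0 in ['d', 'a', 'b', 'c'] -> ['d', 'a', 'b', 'c']


Output: [1, 0, 1, 3, 3, 1, 0, 3, 3, 0, 2, 0]


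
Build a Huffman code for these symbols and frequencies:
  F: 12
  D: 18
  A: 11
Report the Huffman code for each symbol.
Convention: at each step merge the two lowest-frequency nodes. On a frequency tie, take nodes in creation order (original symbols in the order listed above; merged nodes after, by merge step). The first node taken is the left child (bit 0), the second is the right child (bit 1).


Huffman tree construction:
Step 1: Merge A(11) + F(12) = 23
Step 2: Merge D(18) + (A+F)(23) = 41
Read each symbol's code off the tree from the root (left child = 0, right child = 1).

Codes:
  F: 11 (length 2)
  D: 0 (length 1)
  A: 10 (length 2)
Average code length: 64/41 = 1.5610 bits/symbol


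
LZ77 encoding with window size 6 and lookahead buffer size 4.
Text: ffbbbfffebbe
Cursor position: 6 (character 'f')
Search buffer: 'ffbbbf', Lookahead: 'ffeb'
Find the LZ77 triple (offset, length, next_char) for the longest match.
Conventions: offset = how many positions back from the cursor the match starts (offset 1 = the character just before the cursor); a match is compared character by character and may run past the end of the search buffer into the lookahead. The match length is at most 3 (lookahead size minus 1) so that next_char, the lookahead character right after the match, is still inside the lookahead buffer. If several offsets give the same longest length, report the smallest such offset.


Try each offset into the search buffer:
  offset=1 (pos 5, char 'f'): match length 2
  offset=2 (pos 4, char 'b'): match length 0
  offset=3 (pos 3, char 'b'): match length 0
  offset=4 (pos 2, char 'b'): match length 0
  offset=5 (pos 1, char 'f'): match length 1
  offset=6 (pos 0, char 'f'): match length 2
Longest match has length 2, found at offsets 1, 6; take the smallest, offset 1.
next_char = character at position 6 + 2 = 8 -> 'e'

Best match: offset=1, length=2 (matching 'ff' starting at position 5)
LZ77 triple: (1, 2, 'e')


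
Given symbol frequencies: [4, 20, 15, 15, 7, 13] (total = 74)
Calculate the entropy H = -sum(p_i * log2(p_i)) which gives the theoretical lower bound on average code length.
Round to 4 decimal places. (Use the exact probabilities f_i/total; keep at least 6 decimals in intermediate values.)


Per-symbol terms -p_i * log2(p_i) with p_i = f_i/74:
  p = 4/74 = 0.054054: log2(p) = -4.209453, -p*log2(p) = 0.227538
  p = 20/74 = 0.270270: log2(p) = -1.887525, -p*log2(p) = 0.510142
  p = 15/74 = 0.202703: log2(p) = -2.302563, -p*log2(p) = 0.466736
  p = 15/74 = 0.202703: log2(p) = -2.302563, -p*log2(p) = 0.466736
  p = 7/74 = 0.094595: log2(p) = -3.402098, -p*log2(p) = 0.321820
  p = 13/74 = 0.175676: log2(p) = -2.509014, -p*log2(p) = 0.440773
H = 0.227538 + 0.510142 + 0.466736 + 0.466736 + 0.321820 + 0.440773 = 2.433745

H = 2.4337 bits/symbol


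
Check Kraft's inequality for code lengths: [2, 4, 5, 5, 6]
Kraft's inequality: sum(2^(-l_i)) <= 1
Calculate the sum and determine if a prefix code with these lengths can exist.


Sum = 2^(-2) + 2^(-4) + 2^(-5) + 2^(-5) + 2^(-6)
    = 0.25 + 0.0625 + 0.03125 + 0.03125 + 0.015625
    = 25/64 = 0.390625
Since 0.390625 <= 1, Kraft's inequality IS satisfied.
A prefix code with these lengths CAN exist.

Kraft sum = 0.390625. Satisfied.


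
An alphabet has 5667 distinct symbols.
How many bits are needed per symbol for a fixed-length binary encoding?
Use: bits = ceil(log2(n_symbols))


log2(5667) = 12.4684
Bracket: 2^12 = 4096 < 5667 <= 2^13 = 8192
So ceil(log2(5667)) = 13

bits = ceil(log2(5667)) = ceil(12.4684) = 13 bits


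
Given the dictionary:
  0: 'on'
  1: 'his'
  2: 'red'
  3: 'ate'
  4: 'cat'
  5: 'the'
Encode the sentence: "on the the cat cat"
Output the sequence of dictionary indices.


Look up each word in the dictionary:
  'on' -> 0
  'the' -> 5
  'the' -> 5
  'cat' -> 4
  'cat' -> 4

Encoded: [0, 5, 5, 4, 4]


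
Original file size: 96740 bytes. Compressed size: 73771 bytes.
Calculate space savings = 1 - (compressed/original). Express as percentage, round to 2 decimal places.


ratio = compressed/original = 73771/96740 = 0.76257
savings = 1 - ratio = 1 - 0.76257 = 0.23743
as a percentage: 0.23743 * 100 = 23.74%

Space savings = 1 - 73771/96740 = 23.74%


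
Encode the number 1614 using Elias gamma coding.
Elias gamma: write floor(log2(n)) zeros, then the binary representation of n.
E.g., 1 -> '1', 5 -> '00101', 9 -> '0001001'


num_bits = floor(log2(1614)) + 1 = 11
leading_zeros = num_bits - 1 = 10
binary(1614) = 11001001110

Elias gamma(1614) = '0000000000' + '11001001110' = 000000000011001001110 (21 bits)


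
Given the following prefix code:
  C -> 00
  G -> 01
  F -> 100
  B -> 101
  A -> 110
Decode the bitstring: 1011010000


Decoding step by step:
Bits 101 -> B
Bits 101 -> B
Bits 00 -> C
Bits 00 -> C


Decoded message: BBCC


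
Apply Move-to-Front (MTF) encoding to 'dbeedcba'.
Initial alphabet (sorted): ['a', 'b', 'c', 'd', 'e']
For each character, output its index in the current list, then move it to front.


MTF encoding:
'd': index 3 in ['a', 'b', 'c', 'd', 'e'] -> ['d', 'a', 'b', 'c', 'e']
'b': index 2 in ['d', 'a', 'b', 'c', 'e'] -> ['b', 'd', 'a', 'c', 'e']
'e': index 4 in ['b', 'd', 'a', 'c', 'e'] -> ['e', 'b', 'd', 'a', 'c']
'e': index 0 in ['e', 'b', 'd', 'a', 'c'] -> ['e', 'b', 'd', 'a', 'c']
'd': index 2 in ['e', 'b', 'd', 'a', 'c'] -> ['d', 'e', 'b', 'a', 'c']
'c': index 4 in ['d', 'e', 'b', 'a', 'c'] -> ['c', 'd', 'e', 'b', 'a']
'b': index 3 in ['c', 'd', 'e', 'b', 'a'] -> ['b', 'c', 'd', 'e', 'a']
'a': index 4 in ['b', 'c', 'd', 'e', 'a'] -> ['a', 'b', 'c', 'd', 'e']


Output: [3, 2, 4, 0, 2, 4, 3, 4]


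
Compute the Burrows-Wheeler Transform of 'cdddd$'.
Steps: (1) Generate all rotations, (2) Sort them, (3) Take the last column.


Rotations (sorted):
  0: $cdddd -> last char: d
  1: cdddd$ -> last char: $
  2: d$cddd -> last char: d
  3: dd$cdd -> last char: d
  4: ddd$cd -> last char: d
  5: dddd$c -> last char: c


BWT = d$dddc


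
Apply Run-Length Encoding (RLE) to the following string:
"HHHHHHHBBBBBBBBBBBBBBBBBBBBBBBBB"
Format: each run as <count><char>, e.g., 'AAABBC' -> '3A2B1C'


Scanning runs left to right:
  i=0: run of 'H' x 7 -> '7H'
  i=7: run of 'B' x 25 -> '25B'

RLE = 7H25B


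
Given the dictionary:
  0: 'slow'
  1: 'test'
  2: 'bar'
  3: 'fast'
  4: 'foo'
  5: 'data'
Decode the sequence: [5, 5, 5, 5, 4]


Look up each index in the dictionary:
  5 -> 'data'
  5 -> 'data'
  5 -> 'data'
  5 -> 'data'
  4 -> 'foo'

Decoded: "data data data data foo"


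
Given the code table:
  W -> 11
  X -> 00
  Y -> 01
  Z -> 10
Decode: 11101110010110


Decoding:
11 -> W
10 -> Z
11 -> W
10 -> Z
01 -> Y
01 -> Y
10 -> Z


Result: WZWZYYZ


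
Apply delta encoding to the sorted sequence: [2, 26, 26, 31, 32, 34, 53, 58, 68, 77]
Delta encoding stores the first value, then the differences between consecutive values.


First value: 2
Deltas:
  26 - 2 = 24
  26 - 26 = 0
  31 - 26 = 5
  32 - 31 = 1
  34 - 32 = 2
  53 - 34 = 19
  58 - 53 = 5
  68 - 58 = 10
  77 - 68 = 9


Delta encoded: [2, 24, 0, 5, 1, 2, 19, 5, 10, 9]


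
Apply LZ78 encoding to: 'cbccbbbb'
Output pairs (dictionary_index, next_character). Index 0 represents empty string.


LZ78 encoding steps:
Dictionary: {0: ''}
Step 1: w='' (idx 0), next='c' -> output (0, 'c'), add 'c' as idx 1
Step 2: w='' (idx 0), next='b' -> output (0, 'b'), add 'b' as idx 2
Step 3: w='c' (idx 1), next='c' -> output (1, 'c'), add 'cc' as idx 3
Step 4: w='b' (idx 2), next='b' -> output (2, 'b'), add 'bb' as idx 4
Step 5: w='bb' (idx 4), end of input -> output (4, '')


Encoded: [(0, 'c'), (0, 'b'), (1, 'c'), (2, 'b'), (4, '')]


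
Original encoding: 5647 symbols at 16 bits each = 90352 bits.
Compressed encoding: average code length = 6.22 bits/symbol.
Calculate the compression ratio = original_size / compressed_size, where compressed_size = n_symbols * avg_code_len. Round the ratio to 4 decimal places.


original_size = n_symbols * orig_bits = 5647 * 16 = 90352 bits
compressed_size = n_symbols * avg_code_len = 5647 * 6.22 = 35124.34 bits
ratio = original_size / compressed_size = 90352 / 35124.34 = 2.5723

Compression ratio = 2.5723


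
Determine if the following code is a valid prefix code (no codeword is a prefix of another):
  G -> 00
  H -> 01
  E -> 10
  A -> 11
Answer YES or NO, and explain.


Checking each pair (does one codeword prefix another?):
  G='00' vs H='01': no prefix
  G='00' vs E='10': no prefix
  G='00' vs A='11': no prefix
  H='01' vs G='00': no prefix
  H='01' vs E='10': no prefix
  H='01' vs A='11': no prefix
  E='10' vs G='00': no prefix
  E='10' vs H='01': no prefix
  E='10' vs A='11': no prefix
  A='11' vs G='00': no prefix
  A='11' vs H='01': no prefix
  A='11' vs E='10': no prefix
No violation found over all pairs.

YES -- this is a valid prefix code. No codeword is a prefix of any other codeword.


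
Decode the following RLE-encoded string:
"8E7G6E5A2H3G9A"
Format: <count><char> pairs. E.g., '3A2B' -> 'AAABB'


Expanding each <count><char> pair:
  8E -> 'EEEEEEEE'
  7G -> 'GGGGGGG'
  6E -> 'EEEEEE'
  5A -> 'AAAAA'
  2H -> 'HH'
  3G -> 'GGG'
  9A -> 'AAAAAAAAA'

Decoded = EEEEEEEEGGGGGGGEEEEEEAAAAAHHGGGAAAAAAAAA


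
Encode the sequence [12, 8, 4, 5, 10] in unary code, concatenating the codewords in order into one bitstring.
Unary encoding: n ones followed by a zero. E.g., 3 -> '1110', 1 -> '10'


Encode each number as n ones followed by a terminating 0:
  12 -> 1111111111110 (13 bits)
  8 -> 111111110 (9 bits)
  4 -> 11110 (5 bits)
  5 -> 111110 (6 bits)
  10 -> 11111111110 (11 bits)
Total length = 13 + 9 + 5 + 6 + 11 = 44 bits.

Unary([12, 8, 4, 5, 10]) = 11111111111101111111101111011111011111111110 (44 bits)


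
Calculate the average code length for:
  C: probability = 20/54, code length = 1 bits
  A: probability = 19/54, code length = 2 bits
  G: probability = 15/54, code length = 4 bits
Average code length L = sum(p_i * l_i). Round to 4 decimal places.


Weighted contributions p_i * l_i:
  C: (20/54) * 1 = 20/54
  A: (19/54) * 2 = 38/54
  G: (15/54) * 4 = 60/54
Sum = (20 + 38 + 60)/54 = 118/54

L = 118/54 = 2.1852 bits/symbol


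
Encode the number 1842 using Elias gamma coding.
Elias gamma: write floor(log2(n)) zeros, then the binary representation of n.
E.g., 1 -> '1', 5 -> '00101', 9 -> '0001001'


num_bits = floor(log2(1842)) + 1 = 11
leading_zeros = num_bits - 1 = 10
binary(1842) = 11100110010

Elias gamma(1842) = '0000000000' + '11100110010' = 000000000011100110010 (21 bits)


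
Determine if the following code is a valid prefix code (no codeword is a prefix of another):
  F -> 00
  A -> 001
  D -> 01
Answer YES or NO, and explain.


Checking each pair (does one codeword prefix another?):
  F='00' vs A='001': prefix -- VIOLATION

NO -- this is NOT a valid prefix code. F (00) is a prefix of A (001).


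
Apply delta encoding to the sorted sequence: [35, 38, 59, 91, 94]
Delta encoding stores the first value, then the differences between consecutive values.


First value: 35
Deltas:
  38 - 35 = 3
  59 - 38 = 21
  91 - 59 = 32
  94 - 91 = 3


Delta encoded: [35, 3, 21, 32, 3]


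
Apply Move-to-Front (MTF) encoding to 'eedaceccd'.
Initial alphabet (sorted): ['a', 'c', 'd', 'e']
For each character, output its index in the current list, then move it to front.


MTF encoding:
'e': index 3 in ['a', 'c', 'd', 'e'] -> ['e', 'a', 'c', 'd']
'e': index 0 in ['e', 'a', 'c', 'd'] -> ['e', 'a', 'c', 'd']
'd': index 3 in ['e', 'a', 'c', 'd'] -> ['d', 'e', 'a', 'c']
'a': index 2 in ['d', 'e', 'a', 'c'] -> ['a', 'd', 'e', 'c']
'c': index 3 in ['a', 'd', 'e', 'c'] -> ['c', 'a', 'd', 'e']
'e': index 3 in ['c', 'a', 'd', 'e'] -> ['e', 'c', 'a', 'd']
'c': index 1 in ['e', 'c', 'a', 'd'] -> ['c', 'e', 'a', 'd']
'c': index 0 in ['c', 'e', 'a', 'd'] -> ['c', 'e', 'a', 'd']
'd': index 3 in ['c', 'e', 'a', 'd'] -> ['d', 'c', 'e', 'a']


Output: [3, 0, 3, 2, 3, 3, 1, 0, 3]


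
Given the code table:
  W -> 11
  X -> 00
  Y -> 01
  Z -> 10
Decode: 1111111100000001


Decoding:
11 -> W
11 -> W
11 -> W
11 -> W
00 -> X
00 -> X
00 -> X
01 -> Y


Result: WWWWXXXY


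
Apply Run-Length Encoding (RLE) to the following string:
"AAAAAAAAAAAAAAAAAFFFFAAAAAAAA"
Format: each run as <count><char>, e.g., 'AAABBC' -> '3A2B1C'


Scanning runs left to right:
  i=0: run of 'A' x 17 -> '17A'
  i=17: run of 'F' x 4 -> '4F'
  i=21: run of 'A' x 8 -> '8A'

RLE = 17A4F8A


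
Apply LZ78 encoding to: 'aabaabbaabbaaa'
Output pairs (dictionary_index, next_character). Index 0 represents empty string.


LZ78 encoding steps:
Dictionary: {0: ''}
Step 1: w='' (idx 0), next='a' -> output (0, 'a'), add 'a' as idx 1
Step 2: w='a' (idx 1), next='b' -> output (1, 'b'), add 'ab' as idx 2
Step 3: w='a' (idx 1), next='a' -> output (1, 'a'), add 'aa' as idx 3
Step 4: w='' (idx 0), next='b' -> output (0, 'b'), add 'b' as idx 4
Step 5: w='b' (idx 4), next='a' -> output (4, 'a'), add 'ba' as idx 5
Step 6: w='ab' (idx 2), next='b' -> output (2, 'b'), add 'abb' as idx 6
Step 7: w='aa' (idx 3), next='a' -> output (3, 'a'), add 'aaa' as idx 7


Encoded: [(0, 'a'), (1, 'b'), (1, 'a'), (0, 'b'), (4, 'a'), (2, 'b'), (3, 'a')]


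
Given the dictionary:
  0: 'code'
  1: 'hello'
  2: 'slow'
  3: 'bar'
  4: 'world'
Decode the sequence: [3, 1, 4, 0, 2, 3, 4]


Look up each index in the dictionary:
  3 -> 'bar'
  1 -> 'hello'
  4 -> 'world'
  0 -> 'code'
  2 -> 'slow'
  3 -> 'bar'
  4 -> 'world'

Decoded: "bar hello world code slow bar world"


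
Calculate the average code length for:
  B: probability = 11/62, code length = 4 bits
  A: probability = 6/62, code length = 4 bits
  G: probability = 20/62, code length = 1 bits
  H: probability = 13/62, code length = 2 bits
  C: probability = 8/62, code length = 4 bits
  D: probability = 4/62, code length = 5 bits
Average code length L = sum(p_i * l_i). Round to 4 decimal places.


Weighted contributions p_i * l_i:
  B: (11/62) * 4 = 44/62
  A: (6/62) * 4 = 24/62
  G: (20/62) * 1 = 20/62
  H: (13/62) * 2 = 26/62
  C: (8/62) * 4 = 32/62
  D: (4/62) * 5 = 20/62
Sum = (44 + 24 + 20 + 26 + 32 + 20)/62 = 166/62

L = 166/62 = 2.6774 bits/symbol


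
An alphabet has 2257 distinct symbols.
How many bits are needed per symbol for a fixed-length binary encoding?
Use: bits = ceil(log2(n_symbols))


log2(2257) = 11.1402
Bracket: 2^11 = 2048 < 2257 <= 2^12 = 4096
So ceil(log2(2257)) = 12

bits = ceil(log2(2257)) = ceil(11.1402) = 12 bits


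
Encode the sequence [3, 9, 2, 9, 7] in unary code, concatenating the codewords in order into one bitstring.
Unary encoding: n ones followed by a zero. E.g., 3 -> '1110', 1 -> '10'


Encode each number as n ones followed by a terminating 0:
  3 -> 1110 (4 bits)
  9 -> 1111111110 (10 bits)
  2 -> 110 (3 bits)
  9 -> 1111111110 (10 bits)
  7 -> 11111110 (8 bits)
Total length = 4 + 10 + 3 + 10 + 8 = 35 bits.

Unary([3, 9, 2, 9, 7]) = 11101111111110110111111111011111110 (35 bits)


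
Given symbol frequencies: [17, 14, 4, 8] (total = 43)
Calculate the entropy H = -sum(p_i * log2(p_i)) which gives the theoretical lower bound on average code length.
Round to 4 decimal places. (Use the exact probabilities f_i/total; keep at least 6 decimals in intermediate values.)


Per-symbol terms -p_i * log2(p_i) with p_i = f_i/43:
  p = 17/43 = 0.395349: log2(p) = -1.338802, -p*log2(p) = 0.529294
  p = 14/43 = 0.325581: log2(p) = -1.618910, -p*log2(p) = 0.527087
  p = 4/43 = 0.093023: log2(p) = -3.426265, -p*log2(p) = 0.318722
  p = 8/43 = 0.186047: log2(p) = -2.426265, -p*log2(p) = 0.451398
H = 0.529294 + 0.527087 + 0.318722 + 0.451398 = 1.826501

H = 1.8265 bits/symbol


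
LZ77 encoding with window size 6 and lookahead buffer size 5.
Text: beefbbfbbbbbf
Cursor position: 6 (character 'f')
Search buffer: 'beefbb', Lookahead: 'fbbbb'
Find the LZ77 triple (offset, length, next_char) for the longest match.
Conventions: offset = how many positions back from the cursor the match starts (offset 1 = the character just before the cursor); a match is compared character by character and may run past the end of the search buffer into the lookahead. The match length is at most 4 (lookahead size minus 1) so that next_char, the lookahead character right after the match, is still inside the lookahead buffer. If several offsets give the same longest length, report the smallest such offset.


Try each offset into the search buffer:
  offset=1 (pos 5, char 'b'): match length 0
  offset=2 (pos 4, char 'b'): match length 0
  offset=3 (pos 3, char 'f'): match length 3
  offset=4 (pos 2, char 'e'): match length 0
  offset=5 (pos 1, char 'e'): match length 0
  offset=6 (pos 0, char 'b'): match length 0
Longest match has length 3 at offset 3.
next_char = character at position 6 + 3 = 9 -> 'b'

Best match: offset=3, length=3 (matching 'fbb' starting at position 3)
LZ77 triple: (3, 3, 'b')


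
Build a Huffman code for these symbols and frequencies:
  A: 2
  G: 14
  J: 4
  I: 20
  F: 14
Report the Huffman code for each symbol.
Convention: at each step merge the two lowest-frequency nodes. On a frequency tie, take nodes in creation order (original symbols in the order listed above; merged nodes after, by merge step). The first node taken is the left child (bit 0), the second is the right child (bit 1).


Huffman tree construction:
Step 1: Merge A(2) + J(4) = 6
Step 2: Merge (A+J)(6) + G(14) = 20
Step 3: Merge F(14) + I(20) = 34
Step 4: Merge ((A+J)+G)(20) + (F+I)(34) = 54
Read each symbol's code off the tree from the root (left child = 0, right child = 1).

Codes:
  A: 000 (length 3)
  G: 01 (length 2)
  J: 001 (length 3)
  I: 11 (length 2)
  F: 10 (length 2)
Average code length: 114/54 = 2.1111 bits/symbol


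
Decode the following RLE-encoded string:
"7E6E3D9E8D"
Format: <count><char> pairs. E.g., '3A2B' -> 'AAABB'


Expanding each <count><char> pair:
  7E -> 'EEEEEEE'
  6E -> 'EEEEEE'
  3D -> 'DDD'
  9E -> 'EEEEEEEEE'
  8D -> 'DDDDDDDD'

Decoded = EEEEEEEEEEEEEDDDEEEEEEEEEDDDDDDDD


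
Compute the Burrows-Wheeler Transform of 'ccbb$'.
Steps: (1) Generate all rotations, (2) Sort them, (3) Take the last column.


Rotations (sorted):
  0: $ccbb -> last char: b
  1: b$ccb -> last char: b
  2: bb$cc -> last char: c
  3: cbb$c -> last char: c
  4: ccbb$ -> last char: $


BWT = bbcc$


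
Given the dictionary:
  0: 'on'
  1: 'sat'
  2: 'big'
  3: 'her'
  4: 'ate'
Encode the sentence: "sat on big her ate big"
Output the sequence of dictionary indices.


Look up each word in the dictionary:
  'sat' -> 1
  'on' -> 0
  'big' -> 2
  'her' -> 3
  'ate' -> 4
  'big' -> 2

Encoded: [1, 0, 2, 3, 4, 2]


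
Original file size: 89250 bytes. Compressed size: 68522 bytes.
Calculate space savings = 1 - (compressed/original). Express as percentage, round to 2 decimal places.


ratio = compressed/original = 68522/89250 = 0.767754
savings = 1 - ratio = 1 - 0.767754 = 0.232246
as a percentage: 0.232246 * 100 = 23.22%

Space savings = 1 - 68522/89250 = 23.22%


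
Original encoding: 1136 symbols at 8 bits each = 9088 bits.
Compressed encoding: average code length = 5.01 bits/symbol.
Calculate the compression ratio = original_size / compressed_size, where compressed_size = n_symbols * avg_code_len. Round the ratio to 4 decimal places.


original_size = n_symbols * orig_bits = 1136 * 8 = 9088 bits
compressed_size = n_symbols * avg_code_len = 1136 * 5.01 = 5691.36 bits
ratio = original_size / compressed_size = 9088 / 5691.36 = 1.5968

Compression ratio = 1.5968


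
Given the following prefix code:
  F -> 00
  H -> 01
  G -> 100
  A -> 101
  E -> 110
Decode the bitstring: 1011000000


Decoding step by step:
Bits 101 -> A
Bits 100 -> G
Bits 00 -> F
Bits 00 -> F


Decoded message: AGFF


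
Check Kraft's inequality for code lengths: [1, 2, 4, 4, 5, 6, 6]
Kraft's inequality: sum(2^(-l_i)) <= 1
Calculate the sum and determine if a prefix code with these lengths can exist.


Sum = 2^(-1) + 2^(-2) + 2^(-4) + 2^(-4) + 2^(-5) + 2^(-6) + 2^(-6)
    = 0.5 + 0.25 + 0.0625 + 0.0625 + 0.03125 + 0.015625 + 0.015625
    = 60/64 = 0.9375
Since 0.9375 <= 1, Kraft's inequality IS satisfied.
A prefix code with these lengths CAN exist.

Kraft sum = 0.9375. Satisfied.
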